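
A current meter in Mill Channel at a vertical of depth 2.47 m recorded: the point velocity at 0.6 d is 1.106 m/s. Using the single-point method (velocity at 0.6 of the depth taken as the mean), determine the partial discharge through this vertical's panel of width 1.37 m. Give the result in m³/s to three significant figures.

v̄ = v₀.₆ = 1.106 m/s
q = v̄ × d × w = 1.106 × 2.47 × 1.37 = 3.743 m³/s

3.74 m³/s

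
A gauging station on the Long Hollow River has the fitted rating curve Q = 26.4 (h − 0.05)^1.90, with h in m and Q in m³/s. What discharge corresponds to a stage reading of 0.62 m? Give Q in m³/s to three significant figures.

9.07 m³/s

Q = 26.4 × (0.62 − 0.05)^1.90 = 26.4 × 0.57^1.90 = 9.073 m³/s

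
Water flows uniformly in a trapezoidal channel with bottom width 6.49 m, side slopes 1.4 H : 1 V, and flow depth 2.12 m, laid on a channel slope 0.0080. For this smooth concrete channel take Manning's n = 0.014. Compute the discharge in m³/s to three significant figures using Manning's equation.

A = (b + z·y)·y = (6.49 + 1.4×2.12)×2.12 = 20.05 m²
P = b + 2y√(1+z²) = 6.49 + 2×2.12×√(1+1.4²) = 13.78 m
R = A/P = 20.05/13.78 = 1.455 m
Q = (1/n)·A·R^(2/3)·S^(1/2) = (1/0.014) × 20.05 × 1.455^(2/3) × 0.0080^(1/2) = 164.5 m³/s

164 m³/s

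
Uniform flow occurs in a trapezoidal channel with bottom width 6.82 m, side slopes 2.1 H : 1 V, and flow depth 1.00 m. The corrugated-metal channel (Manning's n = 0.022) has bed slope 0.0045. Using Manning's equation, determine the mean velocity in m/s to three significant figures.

A = (b + z·y)·y = (6.82 + 2.1×1.00)×1.00 = 8.920 m²
P = b + 2y√(1+z²) = 6.82 + 2×1.00×√(1+2.1²) = 11.47 m
R = A/P = 8.920/11.47 = 0.7776 m
Q = (1/n)·A·R^(2/3)·S^(1/2) = (1/0.022) × 8.920 × 0.7776^(2/3) × 0.0045^(1/2) = 23.00 m³/s
V = Q/A = 23.00/8.920 = 2.578 m/s

2.58 m/s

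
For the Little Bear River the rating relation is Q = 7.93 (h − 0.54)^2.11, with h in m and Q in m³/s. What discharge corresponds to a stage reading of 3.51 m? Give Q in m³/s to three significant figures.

Q = 7.93 × (3.51 − 0.54)^2.11 = 7.93 × 2.97^2.11 = 78.85 m³/s

78.8 m³/s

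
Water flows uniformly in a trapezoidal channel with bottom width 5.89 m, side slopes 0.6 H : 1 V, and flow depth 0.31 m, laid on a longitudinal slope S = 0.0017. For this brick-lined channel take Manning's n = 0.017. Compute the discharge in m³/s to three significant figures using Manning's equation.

A = (b + z·y)·y = (5.89 + 0.6×0.31)×0.31 = 1.884 m²
P = b + 2y√(1+z²) = 5.89 + 2×0.31×√(1+0.6²) = 6.613 m
R = A/P = 1.884/6.613 = 0.2848 m
Q = (1/n)·A·R^(2/3)·S^(1/2) = (1/0.017) × 1.884 × 0.2848^(2/3) × 0.0017^(1/2) = 1.978 m³/s

1.98 m³/s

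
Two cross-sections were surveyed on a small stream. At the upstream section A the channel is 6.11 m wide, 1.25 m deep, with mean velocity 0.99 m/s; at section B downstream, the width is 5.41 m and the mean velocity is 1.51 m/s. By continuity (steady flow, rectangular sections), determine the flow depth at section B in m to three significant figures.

Q = A₁V₁ = (6.11×1.25) × 0.99 = 7.561 m³/s
d₂ = Q/(b₂ V₂) = 7.561/(5.41×1.51) = 0.9256 m

0.926 m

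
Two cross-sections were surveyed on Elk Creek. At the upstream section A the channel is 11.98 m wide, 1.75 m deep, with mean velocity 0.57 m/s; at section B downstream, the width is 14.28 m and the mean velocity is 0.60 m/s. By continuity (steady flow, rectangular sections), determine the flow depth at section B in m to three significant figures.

Q = A₁V₁ = (11.98×1.75) × 0.57 = 11.95 m³/s
d₂ = Q/(b₂ V₂) = 11.95/(14.28×0.60) = 1.395 m

1.39 m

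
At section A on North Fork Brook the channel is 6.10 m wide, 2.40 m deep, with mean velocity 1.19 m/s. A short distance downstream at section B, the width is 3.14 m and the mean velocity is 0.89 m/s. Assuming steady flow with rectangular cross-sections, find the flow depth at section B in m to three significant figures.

6.23 m

Q = A₁V₁ = (6.10×2.40) × 1.19 = 17.42 m³/s
d₂ = Q/(b₂ V₂) = 17.42/(3.14×0.89) = 6.234 m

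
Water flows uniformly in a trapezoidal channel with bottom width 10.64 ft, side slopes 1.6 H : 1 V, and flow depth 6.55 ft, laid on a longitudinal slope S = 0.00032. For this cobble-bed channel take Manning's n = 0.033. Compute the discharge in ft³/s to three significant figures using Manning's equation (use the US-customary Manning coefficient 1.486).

A = (b + z·y)·y = (10.64 + 1.6×6.55)×6.55 = 138.3 ft²
P = b + 2y√(1+z²) = 10.64 + 2×6.55×√(1+1.6²) = 35.36 ft
R = A/P = 138.3/35.36 = 3.913 ft
Q = (1.486/n)·A·R^(2/3)·S^(1/2) = (1.486/0.033) × 138.3 × 3.913^(2/3) × 0.00032^(1/2) = 276.7 ft³/s

277 ft³/s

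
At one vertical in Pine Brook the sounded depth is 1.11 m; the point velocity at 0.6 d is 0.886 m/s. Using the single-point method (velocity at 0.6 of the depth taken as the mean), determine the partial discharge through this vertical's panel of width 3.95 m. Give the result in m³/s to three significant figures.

3.88 m³/s

v̄ = v₀.₆ = 0.886 m/s
q = v̄ × d × w = 0.8860 × 1.11 × 3.95 = 3.885 m³/s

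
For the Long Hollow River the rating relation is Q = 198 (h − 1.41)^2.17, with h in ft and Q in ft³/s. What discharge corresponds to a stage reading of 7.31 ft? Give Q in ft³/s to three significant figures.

9320 ft³/s

Q = 198 × (7.31 − 1.41)^2.17 = 198 × 5.9^2.17 = 9320 ft³/s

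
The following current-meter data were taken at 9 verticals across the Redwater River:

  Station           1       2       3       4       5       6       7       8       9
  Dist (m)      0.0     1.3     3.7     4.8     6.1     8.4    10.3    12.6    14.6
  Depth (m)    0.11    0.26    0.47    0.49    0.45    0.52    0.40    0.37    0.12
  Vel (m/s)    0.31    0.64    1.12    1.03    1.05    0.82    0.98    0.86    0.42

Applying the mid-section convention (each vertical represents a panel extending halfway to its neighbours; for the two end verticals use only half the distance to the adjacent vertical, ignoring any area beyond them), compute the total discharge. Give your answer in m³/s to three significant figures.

5.16 m³/s

w_1 = (1.3 − 0.0)/2 = 0.65 m; q_1 = 0.31 × 0.11 × 0.65 = 0.02217 m³/s
w_2 = (3.7 − 0.0)/2 = 1.85 m; q_2 = 0.64 × 0.26 × 1.85 = 0.3078 m³/s
w_3 = (4.8 − 1.3)/2 = 1.75 m; q_3 = 1.12 × 0.47 × 1.75 = 0.9212 m³/s
w_4 = (6.1 − 3.7)/2 = 1.2 m; q_4 = 1.03 × 0.49 × 1.2 = 0.6056 m³/s
w_5 = (8.4 − 4.8)/2 = 1.8 m; q_5 = 1.05 × 0.45 × 1.8 = 0.8505 m³/s
w_6 = (10.3 − 6.1)/2 = 2.1 m; q_6 = 0.82 × 0.52 × 2.1 = 0.8954 m³/s
w_7 = (12.6 − 8.4)/2 = 2.1 m; q_7 = 0.98 × 0.40 × 2.1 = 0.8232 m³/s
w_8 = (14.6 − 10.3)/2 = 2.15 m; q_8 = 0.86 × 0.37 × 2.15 = 0.6841 m³/s
w_9 = (14.6 − 12.6)/2 = 1 m; q_9 = 0.42 × 0.12 × 1 = 0.05040 m³/s
Q = Σ qᵢ = 5.161 m³/s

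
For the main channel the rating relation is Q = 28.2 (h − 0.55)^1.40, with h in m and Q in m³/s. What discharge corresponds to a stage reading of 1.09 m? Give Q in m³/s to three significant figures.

11.9 m³/s

Q = 28.2 × (1.09 − 0.55)^1.40 = 28.2 × 0.54^1.40 = 11.90 m³/s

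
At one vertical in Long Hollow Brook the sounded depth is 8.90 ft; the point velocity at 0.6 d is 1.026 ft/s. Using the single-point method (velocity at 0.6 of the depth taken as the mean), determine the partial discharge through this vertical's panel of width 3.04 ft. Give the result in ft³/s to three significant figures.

v̄ = v₀.₆ = 1.026 ft/s
q = v̄ × d × w = 1.026 × 8.90 × 3.04 = 27.76 ft³/s

27.8 ft³/s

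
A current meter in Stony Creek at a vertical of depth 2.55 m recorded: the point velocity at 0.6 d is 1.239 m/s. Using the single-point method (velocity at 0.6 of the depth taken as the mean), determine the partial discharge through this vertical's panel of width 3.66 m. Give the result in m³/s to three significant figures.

v̄ = v₀.₆ = 1.239 m/s
q = v̄ × d × w = 1.239 × 2.55 × 3.66 = 11.56 m³/s

11.6 m³/s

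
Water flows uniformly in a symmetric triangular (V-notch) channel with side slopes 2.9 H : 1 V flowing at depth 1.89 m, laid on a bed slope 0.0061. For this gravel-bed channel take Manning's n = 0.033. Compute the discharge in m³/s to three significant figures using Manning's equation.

22.7 m³/s

A = z·y² = 2.9×1.89² = 10.36 m²
P = 2y√(1+z²) = 2×1.89×√(1+2.9²) = 11.60 m
R = A/P = 10.36/11.60 = 0.8934 m
Q = (1/n)·A·R^(2/3)·S^(1/2) = (1/0.033) × 10.36 × 0.8934^(2/3) × 0.0061^(1/2) = 22.74 m³/s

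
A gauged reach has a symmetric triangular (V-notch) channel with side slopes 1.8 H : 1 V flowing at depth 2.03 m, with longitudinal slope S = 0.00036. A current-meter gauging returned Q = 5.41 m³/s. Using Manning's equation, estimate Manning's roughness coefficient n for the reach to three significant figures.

A = z·y² = 1.8×2.03² = 7.418 m²
P = 2y√(1+z²) = 2×2.03×√(1+1.8²) = 8.360 m
R = A/P = 7.418/8.360 = 0.8873 m
n = (1/Q)·A·R^(2/3)·S^(1/2) = (1/5.41) × 7.418 × 0.9234 × 0.01897 = 0.02402

0.0240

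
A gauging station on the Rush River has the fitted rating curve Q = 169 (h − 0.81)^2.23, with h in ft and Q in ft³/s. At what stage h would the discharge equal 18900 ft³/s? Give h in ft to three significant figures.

h − h₀ = (Q/C)^(1/b) = (18900/169)^(1/2.23) = 8.292 ft
h = 0.81 + 8.292 = 9.102 ft

9.10 ft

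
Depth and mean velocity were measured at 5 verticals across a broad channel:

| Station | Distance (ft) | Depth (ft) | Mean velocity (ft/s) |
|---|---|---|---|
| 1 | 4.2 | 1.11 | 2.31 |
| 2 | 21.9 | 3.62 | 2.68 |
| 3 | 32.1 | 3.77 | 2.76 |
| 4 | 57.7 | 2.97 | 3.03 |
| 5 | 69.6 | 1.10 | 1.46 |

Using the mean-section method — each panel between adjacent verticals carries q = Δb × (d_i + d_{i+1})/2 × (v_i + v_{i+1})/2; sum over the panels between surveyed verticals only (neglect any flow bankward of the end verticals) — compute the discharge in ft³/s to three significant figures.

Panel 1-2: Δb = 17.7 ft, d̄ = (1.11+3.62)/2 = 2.365, v̄ = (2.31+2.68)/2 = 2.495 → q = 17.7×2.365×2.495 = 104.4 ft³/s
Panel 2-3: Δb = 10.2 ft, d̄ = (3.62+3.77)/2 = 3.695, v̄ = (2.68+2.76)/2 = 2.72 → q = 10.2×3.695×2.72 = 102.5 ft³/s
Panel 3-4: Δb = 25.6 ft, d̄ = (3.77+2.97)/2 = 3.37, v̄ = (2.76+3.03)/2 = 2.895 → q = 25.6×3.37×2.895 = 249.8 ft³/s
Panel 4-5: Δb = 11.9 ft, d̄ = (2.97+1.10)/2 = 2.035, v̄ = (3.03+1.46)/2 = 2.245 → q = 11.9×2.035×2.245 = 54.37 ft³/s
Q = Σ q = 511.1 ft³/s

511 ft³/s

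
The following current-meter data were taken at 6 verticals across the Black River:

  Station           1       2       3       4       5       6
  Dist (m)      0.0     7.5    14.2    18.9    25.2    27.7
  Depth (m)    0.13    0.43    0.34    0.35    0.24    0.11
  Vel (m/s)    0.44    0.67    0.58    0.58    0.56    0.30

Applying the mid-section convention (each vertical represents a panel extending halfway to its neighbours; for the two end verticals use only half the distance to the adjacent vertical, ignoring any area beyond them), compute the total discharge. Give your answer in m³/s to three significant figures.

w_1 = (7.5 − 0.0)/2 = 3.75 m; q_1 = 0.44 × 0.13 × 3.75 = 0.2145 m³/s
w_2 = (14.2 − 0.0)/2 = 7.1 m; q_2 = 0.67 × 0.43 × 7.1 = 2.046 m³/s
w_3 = (18.9 − 7.5)/2 = 5.7 m; q_3 = 0.58 × 0.34 × 5.7 = 1.124 m³/s
w_4 = (25.2 − 14.2)/2 = 5.5 m; q_4 = 0.58 × 0.35 × 5.5 = 1.117 m³/s
w_5 = (27.7 − 18.9)/2 = 4.4 m; q_5 = 0.56 × 0.24 × 4.4 = 0.5914 m³/s
w_6 = (27.7 − 25.2)/2 = 1.25 m; q_6 = 0.30 × 0.11 × 1.25 = 0.04125 m³/s
Q = Σ qᵢ = 5.133 m³/s

5.13 m³/s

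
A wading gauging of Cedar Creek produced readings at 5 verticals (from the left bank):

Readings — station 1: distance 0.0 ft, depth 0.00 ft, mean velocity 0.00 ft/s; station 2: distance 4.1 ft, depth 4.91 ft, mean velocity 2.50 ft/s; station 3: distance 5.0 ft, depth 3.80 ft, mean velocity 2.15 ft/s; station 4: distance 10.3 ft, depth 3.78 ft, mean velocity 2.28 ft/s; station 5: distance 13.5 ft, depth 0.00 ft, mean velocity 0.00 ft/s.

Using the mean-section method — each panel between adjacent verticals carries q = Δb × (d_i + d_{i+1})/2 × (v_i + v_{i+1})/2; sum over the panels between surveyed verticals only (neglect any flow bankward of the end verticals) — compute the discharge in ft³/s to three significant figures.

73.1 ft³/s

Panel 1-2: Δb = 4.1 ft, d̄ = (0.00+4.91)/2 = 2.455, v̄ = (0.00+2.50)/2 = 1.25 → q = 4.1×2.455×1.25 = 12.58 ft³/s
Panel 2-3: Δb = 0.9 ft, d̄ = (4.91+3.80)/2 = 4.355, v̄ = (2.50+2.15)/2 = 2.325 → q = 0.9×4.355×2.325 = 9.113 ft³/s
Panel 3-4: Δb = 5.3 ft, d̄ = (3.80+3.78)/2 = 3.79, v̄ = (2.15+2.28)/2 = 2.215 → q = 5.3×3.79×2.215 = 44.49 ft³/s
Panel 4-5: Δb = 3.2 ft, d̄ = (3.78+0.00)/2 = 1.89, v̄ = (2.28+0.00)/2 = 1.14 → q = 3.2×1.89×1.14 = 6.895 ft³/s
Q = Σ q = 73.08 ft³/s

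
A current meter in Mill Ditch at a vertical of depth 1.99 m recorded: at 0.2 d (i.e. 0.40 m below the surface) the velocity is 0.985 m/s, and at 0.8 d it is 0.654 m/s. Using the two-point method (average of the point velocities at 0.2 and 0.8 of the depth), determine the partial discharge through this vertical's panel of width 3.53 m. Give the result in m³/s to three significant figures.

5.76 m³/s

v̄ = (0.985 + 0.654) / 2 = 0.8195 m/s
q = v̄ × d × w = 0.8195 × 1.99 × 3.53 = 5.757 m³/s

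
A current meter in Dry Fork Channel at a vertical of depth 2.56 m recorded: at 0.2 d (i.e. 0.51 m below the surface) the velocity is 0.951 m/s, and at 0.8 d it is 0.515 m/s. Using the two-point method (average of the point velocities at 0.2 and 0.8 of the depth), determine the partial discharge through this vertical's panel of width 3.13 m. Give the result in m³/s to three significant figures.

5.87 m³/s

v̄ = (0.951 + 0.515) / 2 = 0.7330 m/s
q = v̄ × d × w = 0.7330 × 2.56 × 3.13 = 5.873 m³/s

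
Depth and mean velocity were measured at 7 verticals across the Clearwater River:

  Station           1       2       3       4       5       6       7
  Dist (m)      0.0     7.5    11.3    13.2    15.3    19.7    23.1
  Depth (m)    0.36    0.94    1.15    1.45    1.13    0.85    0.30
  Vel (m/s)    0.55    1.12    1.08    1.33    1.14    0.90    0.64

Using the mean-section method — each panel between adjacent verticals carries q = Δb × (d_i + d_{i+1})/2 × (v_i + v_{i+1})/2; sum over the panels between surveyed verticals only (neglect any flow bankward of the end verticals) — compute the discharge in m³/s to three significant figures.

Panel 1-2: Δb = 7.5 m, d̄ = (0.36+0.94)/2 = 0.65, v̄ = (0.55+1.12)/2 = 0.835 → q = 7.5×0.65×0.835 = 4.071 m³/s
Panel 2-3: Δb = 3.8 m, d̄ = (0.94+1.15)/2 = 1.045, v̄ = (1.12+1.08)/2 = 1.1 → q = 3.8×1.045×1.1 = 4.368 m³/s
Panel 3-4: Δb = 1.9 m, d̄ = (1.15+1.45)/2 = 1.3, v̄ = (1.08+1.33)/2 = 1.205 → q = 1.9×1.3×1.205 = 2.976 m³/s
Panel 4-5: Δb = 2.1 m, d̄ = (1.45+1.13)/2 = 1.29, v̄ = (1.33+1.14)/2 = 1.235 → q = 2.1×1.29×1.235 = 3.346 m³/s
Panel 5-6: Δb = 4.4 m, d̄ = (1.13+0.85)/2 = 0.99, v̄ = (1.14+0.90)/2 = 1.02 → q = 4.4×0.99×1.02 = 4.443 m³/s
Panel 6-7: Δb = 3.4 m, d̄ = (0.85+0.30)/2 = 0.575, v̄ = (0.90+0.64)/2 = 0.77 → q = 3.4×0.575×0.77 = 1.505 m³/s
Q = Σ q = 20.71 m³/s

20.7 m³/s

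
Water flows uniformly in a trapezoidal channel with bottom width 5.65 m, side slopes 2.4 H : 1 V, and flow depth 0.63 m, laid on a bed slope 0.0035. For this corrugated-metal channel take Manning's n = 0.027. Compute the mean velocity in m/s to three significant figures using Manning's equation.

1.39 m/s

A = (b + z·y)·y = (5.65 + 2.4×0.63)×0.63 = 4.512 m²
P = b + 2y√(1+z²) = 5.65 + 2×0.63×√(1+2.4²) = 8.926 m
R = A/P = 4.512/8.926 = 0.5055 m
Q = (1/n)·A·R^(2/3)·S^(1/2) = (1/0.027) × 4.512 × 0.5055^(2/3) × 0.0035^(1/2) = 6.274 m³/s
V = Q/A = 6.274/4.512 = 1.390 m/s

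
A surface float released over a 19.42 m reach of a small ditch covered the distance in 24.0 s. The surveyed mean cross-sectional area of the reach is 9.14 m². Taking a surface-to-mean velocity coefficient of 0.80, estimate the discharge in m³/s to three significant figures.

5.92 m³/s

v_surface = L / t̄ = 19.42 / 24 = 0.8092 m/s
v_mean = 0.80 × 0.8092 = 0.6473 m/s
Q = A × v_mean = 9.14 × 0.6473 = 5.917 m³/s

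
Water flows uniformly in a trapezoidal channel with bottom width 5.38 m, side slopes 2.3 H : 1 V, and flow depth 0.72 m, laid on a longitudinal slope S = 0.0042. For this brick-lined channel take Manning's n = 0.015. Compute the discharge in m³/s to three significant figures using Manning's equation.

14.9 m³/s

A = (b + z·y)·y = (5.38 + 2.3×0.72)×0.72 = 5.066 m²
P = b + 2y√(1+z²) = 5.38 + 2×0.72×√(1+2.3²) = 8.992 m
R = A/P = 5.066/8.992 = 0.5634 m
Q = (1/n)·A·R^(2/3)·S^(1/2) = (1/0.015) × 5.066 × 0.5634^(2/3) × 0.0042^(1/2) = 14.93 m³/s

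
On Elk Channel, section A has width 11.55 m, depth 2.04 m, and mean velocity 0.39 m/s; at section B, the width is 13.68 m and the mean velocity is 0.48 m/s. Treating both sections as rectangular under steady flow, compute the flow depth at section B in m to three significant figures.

1.40 m

Q = A₁V₁ = (11.55×2.04) × 0.39 = 9.189 m³/s
d₂ = Q/(b₂ V₂) = 9.189/(13.68×0.48) = 1.399 m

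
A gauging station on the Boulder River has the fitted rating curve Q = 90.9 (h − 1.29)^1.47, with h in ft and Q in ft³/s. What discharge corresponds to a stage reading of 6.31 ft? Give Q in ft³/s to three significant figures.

974 ft³/s

Q = 90.9 × (6.31 − 1.29)^1.47 = 90.9 × 5.02^1.47 = 974.1 ft³/s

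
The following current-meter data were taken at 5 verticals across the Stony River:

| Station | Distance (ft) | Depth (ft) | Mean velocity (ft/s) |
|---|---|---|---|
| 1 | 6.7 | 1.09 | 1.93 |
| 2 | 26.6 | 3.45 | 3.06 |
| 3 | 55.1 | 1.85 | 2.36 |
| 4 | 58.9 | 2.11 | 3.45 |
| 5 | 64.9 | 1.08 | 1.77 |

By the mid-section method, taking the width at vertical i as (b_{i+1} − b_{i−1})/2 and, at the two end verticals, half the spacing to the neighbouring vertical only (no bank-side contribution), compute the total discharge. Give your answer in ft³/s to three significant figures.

w_1 = (26.6 − 6.7)/2 = 9.95 ft; q_1 = 1.93 × 1.09 × 9.95 = 20.93 ft³/s
w_2 = (55.1 − 6.7)/2 = 24.2 ft; q_2 = 3.06 × 3.45 × 24.2 = 255.5 ft³/s
w_3 = (58.9 − 26.6)/2 = 16.15 ft; q_3 = 2.36 × 1.85 × 16.15 = 70.51 ft³/s
w_4 = (64.9 − 55.1)/2 = 4.9 ft; q_4 = 3.45 × 2.11 × 4.9 = 35.67 ft³/s
w_5 = (64.9 − 58.9)/2 = 3 ft; q_5 = 1.77 × 1.08 × 3 = 5.735 ft³/s
Q = Σ qᵢ = 388.3 ft³/s

388 ft³/s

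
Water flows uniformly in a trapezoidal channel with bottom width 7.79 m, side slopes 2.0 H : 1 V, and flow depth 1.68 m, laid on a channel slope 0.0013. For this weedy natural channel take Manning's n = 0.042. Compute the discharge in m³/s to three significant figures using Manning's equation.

18.4 m³/s

A = (b + z·y)·y = (7.79 + 2.0×1.68)×1.68 = 18.73 m²
P = b + 2y√(1+z²) = 7.79 + 2×1.68×√(1+2.0²) = 15.30 m
R = A/P = 18.73/15.30 = 1.224 m
Q = (1/n)·A·R^(2/3)·S^(1/2) = (1/0.042) × 18.73 × 1.224^(2/3) × 0.0013^(1/2) = 18.40 m³/s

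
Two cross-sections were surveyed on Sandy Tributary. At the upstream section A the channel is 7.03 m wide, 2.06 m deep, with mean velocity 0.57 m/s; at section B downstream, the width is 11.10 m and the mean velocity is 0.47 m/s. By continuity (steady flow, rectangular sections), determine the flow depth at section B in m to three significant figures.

1.58 m

Q = A₁V₁ = (7.03×2.06) × 0.57 = 8.255 m³/s
d₂ = Q/(b₂ V₂) = 8.255/(11.10×0.47) = 1.582 m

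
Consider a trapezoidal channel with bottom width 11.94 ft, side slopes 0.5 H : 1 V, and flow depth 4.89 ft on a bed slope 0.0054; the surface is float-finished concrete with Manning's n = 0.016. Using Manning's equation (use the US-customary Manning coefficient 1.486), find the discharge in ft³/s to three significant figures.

1020 ft³/s

A = (b + z·y)·y = (11.94 + 0.5×4.89)×4.89 = 70.34 ft²
P = b + 2y√(1+z²) = 11.94 + 2×4.89×√(1+0.5²) = 22.87 ft
R = A/P = 70.34/22.87 = 3.075 ft
Q = (1.486/n)·A·R^(2/3)·S^(1/2) = (1.486/0.016) × 70.34 × 3.075^(2/3) × 0.0054^(1/2) = 1015 ft³/s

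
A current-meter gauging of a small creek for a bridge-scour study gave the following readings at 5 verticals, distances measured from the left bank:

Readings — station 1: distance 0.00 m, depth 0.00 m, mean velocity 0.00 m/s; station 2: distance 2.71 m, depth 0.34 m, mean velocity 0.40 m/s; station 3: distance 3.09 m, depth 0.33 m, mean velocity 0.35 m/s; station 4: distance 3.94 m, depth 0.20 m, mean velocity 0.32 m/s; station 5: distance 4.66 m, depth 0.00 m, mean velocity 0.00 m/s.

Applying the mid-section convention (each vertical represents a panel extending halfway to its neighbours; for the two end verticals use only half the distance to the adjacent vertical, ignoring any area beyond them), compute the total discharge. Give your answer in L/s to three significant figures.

w_2 = (3.09 − 0.00)/2 = 1.545 m; q_2 = 0.40 × 0.34 × 1.545 = 0.2101 m³/s
w_3 = (3.94 − 2.71)/2 = 0.615 m; q_3 = 0.35 × 0.33 × 0.615 = 0.07103 m³/s
w_4 = (4.66 − 3.09)/2 = 0.785 m; q_4 = 0.32 × 0.20 × 0.785 = 0.05024 m³/s
Stations 1, 5 contribute zero (depth or velocity is 0).
Q = Σ qᵢ = 0.3314 m³/s
= 0.3314 × 1000 = 331.4 L/s

331 L/s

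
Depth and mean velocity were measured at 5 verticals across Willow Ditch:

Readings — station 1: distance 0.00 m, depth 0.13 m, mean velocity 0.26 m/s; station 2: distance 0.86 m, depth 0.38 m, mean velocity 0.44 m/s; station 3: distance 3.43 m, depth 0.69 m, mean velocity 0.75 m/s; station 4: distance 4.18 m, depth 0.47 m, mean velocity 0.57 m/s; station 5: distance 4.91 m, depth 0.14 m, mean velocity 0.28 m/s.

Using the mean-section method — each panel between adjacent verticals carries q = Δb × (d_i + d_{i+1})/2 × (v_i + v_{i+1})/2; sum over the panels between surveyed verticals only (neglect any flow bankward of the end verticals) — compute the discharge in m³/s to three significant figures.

1.28 m³/s

Panel 1-2: Δb = 0.86 m, d̄ = (0.13+0.38)/2 = 0.255, v̄ = (0.26+0.44)/2 = 0.35 → q = 0.86×0.255×0.35 = 0.07676 m³/s
Panel 2-3: Δb = 2.57 m, d̄ = (0.38+0.69)/2 = 0.535, v̄ = (0.44+0.75)/2 = 0.595 → q = 2.57×0.535×0.595 = 0.8181 m³/s
Panel 3-4: Δb = 0.75 m, d̄ = (0.69+0.47)/2 = 0.58, v̄ = (0.75+0.57)/2 = 0.66 → q = 0.75×0.58×0.66 = 0.2871 m³/s
Panel 4-5: Δb = 0.73 m, d̄ = (0.47+0.14)/2 = 0.305, v̄ = (0.57+0.28)/2 = 0.425 → q = 0.73×0.305×0.425 = 0.09463 m³/s
Q = Σ q = 1.277 m³/s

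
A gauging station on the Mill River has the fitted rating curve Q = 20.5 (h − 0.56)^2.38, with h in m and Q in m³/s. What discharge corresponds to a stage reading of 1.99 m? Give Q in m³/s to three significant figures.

48.0 m³/s

Q = 20.5 × (1.99 − 0.56)^2.38 = 20.5 × 1.43^2.38 = 48.02 m³/s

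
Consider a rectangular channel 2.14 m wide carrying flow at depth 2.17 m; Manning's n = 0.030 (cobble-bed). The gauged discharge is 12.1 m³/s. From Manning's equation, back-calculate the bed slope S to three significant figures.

A = b·y = 2.14 × 2.17 = 4.644 m²
P = b + 2y = 2.14 + 2×2.17 = 6.480 m
R = A/P = 4.644/6.480 = 0.7166 m
S = (Q·n / (1·A·R^(2/3)))² = (12.1×0.030 / (1×4.644×0.8008))² = 0.009528

0.00953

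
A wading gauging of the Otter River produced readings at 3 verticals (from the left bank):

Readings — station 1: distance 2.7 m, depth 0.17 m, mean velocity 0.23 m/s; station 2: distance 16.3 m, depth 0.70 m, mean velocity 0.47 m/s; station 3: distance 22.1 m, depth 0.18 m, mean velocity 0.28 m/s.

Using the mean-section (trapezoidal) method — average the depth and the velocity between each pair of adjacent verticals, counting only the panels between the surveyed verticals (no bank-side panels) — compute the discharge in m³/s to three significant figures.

3.03 m³/s

Panel 1-2: Δb = 13.6 m, d̄ = (0.17+0.70)/2 = 0.435, v̄ = (0.23+0.47)/2 = 0.35 → q = 13.6×0.435×0.35 = 2.071 m³/s
Panel 2-3: Δb = 5.8 m, d̄ = (0.70+0.18)/2 = 0.44, v̄ = (0.47+0.28)/2 = 0.375 → q = 5.8×0.44×0.375 = 0.9570 m³/s
Q = Σ q = 3.028 m³/s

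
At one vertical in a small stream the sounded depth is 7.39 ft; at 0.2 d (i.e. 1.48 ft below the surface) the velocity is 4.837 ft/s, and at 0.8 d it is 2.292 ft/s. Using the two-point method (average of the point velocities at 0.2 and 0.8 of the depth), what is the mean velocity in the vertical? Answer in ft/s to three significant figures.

3.56 ft/s

v̄ = (4.837 + 2.292) / 2 = 3.565 ft/s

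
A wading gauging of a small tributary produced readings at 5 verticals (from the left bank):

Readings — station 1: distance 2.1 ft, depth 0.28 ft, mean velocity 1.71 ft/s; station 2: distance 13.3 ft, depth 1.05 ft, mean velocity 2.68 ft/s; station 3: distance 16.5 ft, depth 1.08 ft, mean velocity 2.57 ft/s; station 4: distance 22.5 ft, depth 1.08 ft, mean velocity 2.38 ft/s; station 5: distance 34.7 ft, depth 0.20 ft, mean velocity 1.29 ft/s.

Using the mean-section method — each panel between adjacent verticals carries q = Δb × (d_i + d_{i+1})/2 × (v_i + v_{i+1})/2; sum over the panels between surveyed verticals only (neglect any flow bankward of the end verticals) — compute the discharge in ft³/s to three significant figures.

55.7 ft³/s

Panel 1-2: Δb = 11.2 ft, d̄ = (0.28+1.05)/2 = 0.665, v̄ = (1.71+2.68)/2 = 2.195 → q = 11.2×0.665×2.195 = 16.35 ft³/s
Panel 2-3: Δb = 3.2 ft, d̄ = (1.05+1.08)/2 = 1.065, v̄ = (2.68+2.57)/2 = 2.625 → q = 3.2×1.065×2.625 = 8.946 ft³/s
Panel 3-4: Δb = 6 ft, d̄ = (1.08+1.08)/2 = 1.08, v̄ = (2.57+2.38)/2 = 2.475 → q = 6×1.08×2.475 = 16.04 ft³/s
Panel 4-5: Δb = 12.2 ft, d̄ = (1.08+0.20)/2 = 0.64, v̄ = (2.38+1.29)/2 = 1.835 → q = 12.2×0.64×1.835 = 14.33 ft³/s
Q = Σ q = 55.66 ft³/s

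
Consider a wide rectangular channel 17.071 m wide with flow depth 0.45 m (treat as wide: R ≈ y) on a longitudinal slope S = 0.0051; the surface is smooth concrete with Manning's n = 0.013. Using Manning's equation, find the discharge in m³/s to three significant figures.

A = b·y = 17.071 × 0.45 = 7.682 m²
Wide channel: R ≈ y = 0.45 m
Q = (1/n)·A·R^(2/3)·S^(1/2) = (1/0.013) × 7.682 × 0.4500^(2/3) × 0.0051^(1/2) = 24.78 m³/s

24.8 m³/s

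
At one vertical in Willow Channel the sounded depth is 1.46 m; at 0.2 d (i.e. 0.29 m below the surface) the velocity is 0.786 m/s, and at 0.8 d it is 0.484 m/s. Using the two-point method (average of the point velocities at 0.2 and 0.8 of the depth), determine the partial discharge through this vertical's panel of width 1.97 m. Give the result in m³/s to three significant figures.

v̄ = (0.786 + 0.484) / 2 = 0.6350 m/s
q = v̄ × d × w = 0.6350 × 1.46 × 1.97 = 1.826 m³/s

1.83 m³/s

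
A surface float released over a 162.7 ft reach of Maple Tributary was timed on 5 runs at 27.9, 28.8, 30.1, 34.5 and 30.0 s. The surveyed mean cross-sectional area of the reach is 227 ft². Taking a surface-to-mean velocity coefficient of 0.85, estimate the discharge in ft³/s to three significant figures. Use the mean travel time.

t̄ = (27.9 + 28.8 + 30.1 + 34.5 + 30.0) / 5 = 30.26 s
v_surface = L / t̄ = 162.7 / 30.26 = 5.377 ft/s
v_mean = 0.85 × 5.377 = 4.570 ft/s
Q = A × v_mean = 227 × 4.570 = 1037 ft³/s

1040 ft³/s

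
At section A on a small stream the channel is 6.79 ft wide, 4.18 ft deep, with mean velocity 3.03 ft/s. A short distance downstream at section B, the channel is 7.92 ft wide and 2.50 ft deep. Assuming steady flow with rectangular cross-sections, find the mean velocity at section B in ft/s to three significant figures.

4.34 ft/s

Q = A₁V₁ = (6.79×4.18) × 3.03 = 86.00 ft³/s
A₂ = 7.92 × 2.50 = 19.80 ft²
V₂ = Q/A₂ = 86.00/19.80 = 4.343 ft/s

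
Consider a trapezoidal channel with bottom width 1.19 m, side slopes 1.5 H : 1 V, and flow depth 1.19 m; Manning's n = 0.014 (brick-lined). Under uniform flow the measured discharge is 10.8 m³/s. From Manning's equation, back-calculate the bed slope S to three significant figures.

0.00327

A = (b + z·y)·y = (1.19 + 1.5×1.19)×1.19 = 3.540 m²
P = b + 2y√(1+z²) = 1.19 + 2×1.19×√(1+1.5²) = 5.481 m
R = A/P = 3.540/5.481 = 0.6460 m
S = (Q·n / (1·A·R^(2/3)))² = (10.8×0.014 / (1×3.540×0.7473))² = 0.003267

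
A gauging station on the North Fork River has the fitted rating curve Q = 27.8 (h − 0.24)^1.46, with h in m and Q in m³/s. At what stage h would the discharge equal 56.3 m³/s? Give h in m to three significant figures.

h − h₀ = (Q/C)^(1/b) = (56.3/27.8)^(1/1.46) = 1.621 m
h = 0.24 + 1.621 = 1.861 m

1.86 m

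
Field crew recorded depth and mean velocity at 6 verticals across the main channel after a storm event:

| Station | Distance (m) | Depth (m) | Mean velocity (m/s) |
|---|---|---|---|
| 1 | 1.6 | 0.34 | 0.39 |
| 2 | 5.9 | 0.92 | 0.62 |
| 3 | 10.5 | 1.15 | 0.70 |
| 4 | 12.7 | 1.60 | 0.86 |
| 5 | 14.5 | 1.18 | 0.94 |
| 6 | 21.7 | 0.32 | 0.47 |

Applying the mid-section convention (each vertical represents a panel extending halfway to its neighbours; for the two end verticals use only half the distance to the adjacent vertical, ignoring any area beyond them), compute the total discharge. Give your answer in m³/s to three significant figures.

w_1 = (5.9 − 1.6)/2 = 2.15 m; q_1 = 0.39 × 0.34 × 2.15 = 0.2851 m³/s
w_2 = (10.5 − 1.6)/2 = 4.45 m; q_2 = 0.62 × 0.92 × 4.45 = 2.538 m³/s
w_3 = (12.7 − 5.9)/2 = 3.4 m; q_3 = 0.70 × 1.15 × 3.4 = 2.737 m³/s
w_4 = (14.5 − 10.5)/2 = 2 m; q_4 = 0.86 × 1.60 × 2 = 2.752 m³/s
w_5 = (21.7 − 12.7)/2 = 4.5 m; q_5 = 0.94 × 1.18 × 4.5 = 4.991 m³/s
w_6 = (21.7 − 14.5)/2 = 3.6 m; q_6 = 0.47 × 0.32 × 3.6 = 0.5414 m³/s
Q = Σ qᵢ = 13.85 m³/s

13.8 m³/s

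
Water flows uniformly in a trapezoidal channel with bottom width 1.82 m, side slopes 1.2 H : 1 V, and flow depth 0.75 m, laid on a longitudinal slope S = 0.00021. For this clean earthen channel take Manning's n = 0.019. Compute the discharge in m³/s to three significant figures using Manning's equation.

A = (b + z·y)·y = (1.82 + 1.2×0.75)×0.75 = 2.040 m²
P = b + 2y√(1+z²) = 1.82 + 2×0.75×√(1+1.2²) = 4.163 m
R = A/P = 2.040/4.163 = 0.4900 m
Q = (1/n)·A·R^(2/3)·S^(1/2) = (1/0.019) × 2.040 × 0.4900^(2/3) × 0.00021^(1/2) = 0.9671 m³/s

0.967 m³/s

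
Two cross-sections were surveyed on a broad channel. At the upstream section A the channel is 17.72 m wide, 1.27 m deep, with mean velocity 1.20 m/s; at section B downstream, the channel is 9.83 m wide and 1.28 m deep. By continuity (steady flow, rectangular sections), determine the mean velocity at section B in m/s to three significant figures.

Q = A₁V₁ = (17.72×1.27) × 1.20 = 27.01 m³/s
A₂ = 9.83 × 1.28 = 12.58 m²
V₂ = Q/A₂ = 27.01/12.58 = 2.146 m/s

2.15 m/s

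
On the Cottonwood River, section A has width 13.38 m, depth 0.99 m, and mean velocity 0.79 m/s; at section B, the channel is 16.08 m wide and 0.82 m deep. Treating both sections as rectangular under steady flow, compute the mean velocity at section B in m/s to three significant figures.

0.794 m/s

Q = A₁V₁ = (13.38×0.99) × 0.79 = 10.46 m³/s
A₂ = 16.08 × 0.82 = 13.19 m²
V₂ = Q/A₂ = 10.46/13.19 = 0.7936 m/s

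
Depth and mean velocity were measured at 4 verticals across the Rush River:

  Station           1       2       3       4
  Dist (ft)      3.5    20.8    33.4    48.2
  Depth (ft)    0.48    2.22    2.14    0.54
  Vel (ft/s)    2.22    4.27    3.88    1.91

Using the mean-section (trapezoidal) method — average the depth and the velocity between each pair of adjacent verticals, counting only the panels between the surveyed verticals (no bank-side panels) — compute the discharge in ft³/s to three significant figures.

Panel 1-2: Δb = 17.3 ft, d̄ = (0.48+2.22)/2 = 1.35, v̄ = (2.22+4.27)/2 = 3.245 → q = 17.3×1.35×3.245 = 75.79 ft³/s
Panel 2-3: Δb = 12.6 ft, d̄ = (2.22+2.14)/2 = 2.18, v̄ = (4.27+3.88)/2 = 4.075 → q = 12.6×2.18×4.075 = 111.9 ft³/s
Panel 3-4: Δb = 14.8 ft, d̄ = (2.14+0.54)/2 = 1.34, v̄ = (3.88+1.91)/2 = 2.895 → q = 14.8×1.34×2.895 = 57.41 ft³/s
Q = Σ q = 245.1 ft³/s

245 ft³/s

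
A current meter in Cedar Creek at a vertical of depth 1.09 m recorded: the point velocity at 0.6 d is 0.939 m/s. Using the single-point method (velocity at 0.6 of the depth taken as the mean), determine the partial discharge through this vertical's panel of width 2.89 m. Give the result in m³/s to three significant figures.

v̄ = v₀.₆ = 0.939 m/s
q = v̄ × d × w = 0.9390 × 1.09 × 2.89 = 2.958 m³/s

2.96 m³/s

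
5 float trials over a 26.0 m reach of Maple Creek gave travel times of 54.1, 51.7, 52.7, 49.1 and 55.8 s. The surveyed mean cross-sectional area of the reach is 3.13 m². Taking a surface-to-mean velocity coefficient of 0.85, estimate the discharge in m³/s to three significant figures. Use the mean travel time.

1.31 m³/s

t̄ = (54.1 + 51.7 + 52.7 + 49.1 + 55.8) / 5 = 52.68 s
v_surface = L / t̄ = 26.0 / 52.68 = 0.4935 m/s
v_mean = 0.85 × 0.4935 = 0.4195 m/s
Q = A × v_mean = 3.13 × 0.4195 = 1.313 m³/s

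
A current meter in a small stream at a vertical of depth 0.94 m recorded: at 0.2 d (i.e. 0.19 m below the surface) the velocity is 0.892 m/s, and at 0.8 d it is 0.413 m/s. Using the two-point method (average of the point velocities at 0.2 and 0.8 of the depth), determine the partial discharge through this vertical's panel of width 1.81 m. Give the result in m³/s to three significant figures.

v̄ = (0.892 + 0.413) / 2 = 0.6525 m/s
q = v̄ × d × w = 0.6525 × 0.94 × 1.81 = 1.110 m³/s

1.11 m³/s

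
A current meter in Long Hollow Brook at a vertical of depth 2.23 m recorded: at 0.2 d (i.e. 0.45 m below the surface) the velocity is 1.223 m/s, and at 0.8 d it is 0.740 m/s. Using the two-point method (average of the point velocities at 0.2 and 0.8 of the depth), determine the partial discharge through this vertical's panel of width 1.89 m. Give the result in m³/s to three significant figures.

v̄ = (1.223 + 0.740) / 2 = 0.9815 m/s
q = v̄ × d × w = 0.9815 × 2.23 × 1.89 = 4.137 m³/s

4.14 m³/s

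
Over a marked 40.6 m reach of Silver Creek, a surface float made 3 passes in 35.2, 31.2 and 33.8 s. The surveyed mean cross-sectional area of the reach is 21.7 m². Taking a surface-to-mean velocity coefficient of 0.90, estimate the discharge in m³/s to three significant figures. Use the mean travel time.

t̄ = (35.2 + 31.2 + 33.8) / 3 = 33.4 s
v_surface = L / t̄ = 40.6 / 33.4 = 1.216 m/s
v_mean = 0.90 × 1.216 = 1.094 m/s
Q = A × v_mean = 21.7 × 1.094 = 23.74 m³/s

23.7 m³/s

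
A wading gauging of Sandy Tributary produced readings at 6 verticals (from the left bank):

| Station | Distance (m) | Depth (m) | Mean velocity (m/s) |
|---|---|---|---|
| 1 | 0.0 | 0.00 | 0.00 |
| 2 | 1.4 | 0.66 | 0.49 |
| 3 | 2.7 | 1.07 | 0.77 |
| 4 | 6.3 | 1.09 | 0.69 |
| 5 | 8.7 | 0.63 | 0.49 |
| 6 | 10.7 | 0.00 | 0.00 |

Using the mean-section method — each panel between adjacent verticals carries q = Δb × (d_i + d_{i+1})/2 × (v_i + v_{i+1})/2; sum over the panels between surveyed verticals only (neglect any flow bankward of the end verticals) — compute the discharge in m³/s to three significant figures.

5.03 m³/s

Panel 1-2: Δb = 1.4 m, d̄ = (0.00+0.66)/2 = 0.33, v̄ = (0.00+0.49)/2 = 0.245 → q = 1.4×0.33×0.245 = 0.1132 m³/s
Panel 2-3: Δb = 1.3 m, d̄ = (0.66+1.07)/2 = 0.865, v̄ = (0.49+0.77)/2 = 0.63 → q = 1.3×0.865×0.63 = 0.7084 m³/s
Panel 3-4: Δb = 3.6 m, d̄ = (1.07+1.09)/2 = 1.08, v̄ = (0.77+0.69)/2 = 0.73 → q = 3.6×1.08×0.73 = 2.838 m³/s
Panel 4-5: Δb = 2.4 m, d̄ = (1.09+0.63)/2 = 0.86, v̄ = (0.69+0.49)/2 = 0.59 → q = 2.4×0.86×0.59 = 1.218 m³/s
Panel 5-6: Δb = 2 m, d̄ = (0.63+0.00)/2 = 0.315, v̄ = (0.49+0.00)/2 = 0.245 → q = 2×0.315×0.245 = 0.1544 m³/s
Q = Σ q = 5.032 m³/s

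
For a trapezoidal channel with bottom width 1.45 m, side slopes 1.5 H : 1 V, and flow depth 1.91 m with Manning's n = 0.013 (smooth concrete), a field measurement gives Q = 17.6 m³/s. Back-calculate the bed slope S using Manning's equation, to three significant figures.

0.000783

A = (b + z·y)·y = (1.45 + 1.5×1.91)×1.91 = 8.242 m²
P = b + 2y√(1+z²) = 1.45 + 2×1.91×√(1+1.5²) = 8.337 m
R = A/P = 8.242/8.337 = 0.9886 m
S = (Q·n / (1·A·R^(2/3)))² = (17.6×0.013 / (1×8.242×0.9924))² = 0.0007826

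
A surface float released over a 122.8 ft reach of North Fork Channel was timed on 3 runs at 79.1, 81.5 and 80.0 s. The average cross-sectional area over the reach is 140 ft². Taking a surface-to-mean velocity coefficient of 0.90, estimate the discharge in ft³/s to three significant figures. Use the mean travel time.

t̄ = (79.1 + 81.5 + 80.0) / 3 = 80.2 s
v_surface = L / t̄ = 122.8 / 80.2 = 1.531 ft/s
v_mean = 0.90 × 1.531 = 1.378 ft/s
Q = A × v_mean = 140 × 1.378 = 192.9 ft³/s

193 ft³/s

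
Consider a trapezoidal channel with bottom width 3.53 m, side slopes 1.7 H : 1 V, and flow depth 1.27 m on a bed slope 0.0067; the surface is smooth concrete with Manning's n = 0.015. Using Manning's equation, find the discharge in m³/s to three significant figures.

A = (b + z·y)·y = (3.53 + 1.7×1.27)×1.27 = 7.225 m²
P = b + 2y√(1+z²) = 3.53 + 2×1.27×√(1+1.7²) = 8.540 m
R = A/P = 7.225/8.540 = 0.8461 m
Q = (1/n)·A·R^(2/3)·S^(1/2) = (1/0.015) × 7.225 × 0.8461^(2/3) × 0.0067^(1/2) = 35.27 m³/s

35.3 m³/s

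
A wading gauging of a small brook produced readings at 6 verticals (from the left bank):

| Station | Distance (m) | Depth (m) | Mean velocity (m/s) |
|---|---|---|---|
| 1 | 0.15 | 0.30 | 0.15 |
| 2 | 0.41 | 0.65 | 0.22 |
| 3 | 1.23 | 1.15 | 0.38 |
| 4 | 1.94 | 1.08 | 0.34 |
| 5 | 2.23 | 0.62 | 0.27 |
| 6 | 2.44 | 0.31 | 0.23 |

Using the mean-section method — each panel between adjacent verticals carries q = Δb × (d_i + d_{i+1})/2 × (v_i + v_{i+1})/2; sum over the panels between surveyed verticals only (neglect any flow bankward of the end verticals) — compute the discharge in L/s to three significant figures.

629 L/s

Panel 1-2: Δb = 0.26 m, d̄ = (0.30+0.65)/2 = 0.475, v̄ = (0.15+0.22)/2 = 0.185 → q = 0.26×0.475×0.185 = 0.02285 m³/s
Panel 2-3: Δb = 0.82 m, d̄ = (0.65+1.15)/2 = 0.9, v̄ = (0.22+0.38)/2 = 0.3 → q = 0.82×0.9×0.3 = 0.2214 m³/s
Panel 3-4: Δb = 0.71 m, d̄ = (1.15+1.08)/2 = 1.115, v̄ = (0.38+0.34)/2 = 0.36 → q = 0.71×1.115×0.36 = 0.2850 m³/s
Panel 4-5: Δb = 0.29 m, d̄ = (1.08+0.62)/2 = 0.85, v̄ = (0.34+0.27)/2 = 0.305 → q = 0.29×0.85×0.305 = 0.07518 m³/s
Panel 5-6: Δb = 0.21 m, d̄ = (0.62+0.31)/2 = 0.465, v̄ = (0.27+0.23)/2 = 0.25 → q = 0.21×0.465×0.25 = 0.02441 m³/s
Q = Σ q = 0.6288 m³/s
= 0.6288 × 1000 = 628.8 L/s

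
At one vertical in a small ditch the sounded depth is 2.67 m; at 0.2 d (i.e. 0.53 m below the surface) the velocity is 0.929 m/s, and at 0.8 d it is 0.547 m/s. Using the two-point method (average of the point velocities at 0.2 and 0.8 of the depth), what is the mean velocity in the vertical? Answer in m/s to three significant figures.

v̄ = (0.929 + 0.547) / 2 = 0.7380 m/s

0.738 m/s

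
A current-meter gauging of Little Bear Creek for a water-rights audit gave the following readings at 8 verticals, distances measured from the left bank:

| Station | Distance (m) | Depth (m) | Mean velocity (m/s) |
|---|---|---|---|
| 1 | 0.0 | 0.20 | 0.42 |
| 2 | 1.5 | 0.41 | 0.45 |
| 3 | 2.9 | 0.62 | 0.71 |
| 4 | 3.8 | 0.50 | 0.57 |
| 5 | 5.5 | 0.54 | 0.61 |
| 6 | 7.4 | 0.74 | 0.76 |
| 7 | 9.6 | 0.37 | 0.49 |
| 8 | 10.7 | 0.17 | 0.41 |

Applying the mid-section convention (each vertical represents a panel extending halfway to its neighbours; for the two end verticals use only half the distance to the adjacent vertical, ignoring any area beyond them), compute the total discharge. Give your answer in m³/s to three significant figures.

3.29 m³/s

w_1 = (1.5 − 0.0)/2 = 0.75 m; q_1 = 0.42 × 0.20 × 0.75 = 0.06300 m³/s
w_2 = (2.9 − 0.0)/2 = 1.45 m; q_2 = 0.45 × 0.41 × 1.45 = 0.2675 m³/s
w_3 = (3.8 − 1.5)/2 = 1.15 m; q_3 = 0.71 × 0.62 × 1.15 = 0.5062 m³/s
w_4 = (5.5 − 2.9)/2 = 1.3 m; q_4 = 0.57 × 0.50 × 1.3 = 0.3705 m³/s
w_5 = (7.4 − 3.8)/2 = 1.8 m; q_5 = 0.61 × 0.54 × 1.8 = 0.5929 m³/s
w_6 = (9.6 − 5.5)/2 = 2.05 m; q_6 = 0.76 × 0.74 × 2.05 = 1.153 m³/s
w_7 = (10.7 − 7.4)/2 = 1.65 m; q_7 = 0.49 × 0.37 × 1.65 = 0.2991 m³/s
w_8 = (10.7 − 9.6)/2 = 0.55 m; q_8 = 0.41 × 0.17 × 0.55 = 0.03834 m³/s
Q = Σ qᵢ = 3.291 m³/s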